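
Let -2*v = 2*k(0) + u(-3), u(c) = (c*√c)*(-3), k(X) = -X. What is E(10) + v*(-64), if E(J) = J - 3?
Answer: 7 + 288*I*√3 ≈ 7.0 + 498.83*I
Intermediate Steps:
E(J) = -3 + J
u(c) = -3*c^(3/2) (u(c) = c^(3/2)*(-3) = -3*c^(3/2))
v = -9*I*√3/2 (v = -(2*(-1*0) - (-9)*I*√3)/2 = -(2*0 - (-9)*I*√3)/2 = -(0 + 9*I*√3)/2 = -9*I*√3/2 ≈ -7.7942*I)
E(10) + v*(-64) = (-3 + 10) - 9*I*√3/2*(-64) = 7 + 288*I*√3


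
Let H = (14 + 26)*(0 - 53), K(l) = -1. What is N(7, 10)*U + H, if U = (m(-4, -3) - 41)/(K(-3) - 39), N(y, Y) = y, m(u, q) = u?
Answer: -16897/8 ≈ -2112.1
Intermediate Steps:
H = -2120 (H = 40*(-53) = -2120)
U = 9/8 (U = (-4 - 41)/(-1 - 39) = -45/(-40) = -45*(-1/40) = 9/8 ≈ 1.1250)
N(7, 10)*U + H = 7*(9/8) - 2120 = 63/8 - 2120 = -16897/8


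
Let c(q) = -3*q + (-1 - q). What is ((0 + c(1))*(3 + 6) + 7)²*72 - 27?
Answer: 103941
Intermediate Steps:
c(q) = -1 - 4*q
((0 + c(1))*(3 + 6) + 7)²*72 - 27 = ((0 + (-1 - 4*1))*(3 + 6) + 7)²*72 - 27 = ((0 + (-1 - 4))*9 + 7)²*72 - 27 = ((0 - 5)*9 + 7)²*72 - 27 = (-5*9 + 7)²*72 - 27 = (-45 + 7)²*72 - 27 = (-38)²*72 - 27 = 1444*72 - 27 = 103968 - 27 = 103941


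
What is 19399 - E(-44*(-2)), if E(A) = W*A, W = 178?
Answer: 3735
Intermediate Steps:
E(A) = 178*A
19399 - E(-44*(-2)) = 19399 - 178*(-44*(-2)) = 19399 - 178*88 = 19399 - 1*15664 = 19399 - 15664 = 3735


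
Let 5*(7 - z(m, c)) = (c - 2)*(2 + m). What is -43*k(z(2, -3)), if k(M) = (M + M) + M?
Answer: -1419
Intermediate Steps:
z(m, c) = 7 - (-2 + c)*(2 + m)/5 (z(m, c) = 7 - (c - 2)*(2 + m)/5 = 7 - (-2 + c)*(2 + m)/5)
k(M) = 3*M (k(M) = 2*M + M = 3*M)
-43*k(z(2, -3)) = -129*(39/5 - ⅖*(-3) + (⅖)*2 - ⅕*(-3)*2) = -129*(39/5 + 6/5 + ⅘ + 6/5) = -129*11 = -43*33 = -1419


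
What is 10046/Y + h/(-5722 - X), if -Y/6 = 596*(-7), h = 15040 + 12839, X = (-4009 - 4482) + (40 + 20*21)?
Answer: 360531671/28899444 ≈ 12.475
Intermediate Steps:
X = -8031 (X = -8491 + (40 + 420) = -8491 + 460 = -8031)
h = 27879
Y = 25032 (Y = -3576*(-7) = -6*(-4172) = 25032)
10046/Y + h/(-5722 - X) = 10046/25032 + 27879/(-5722 - 1*(-8031)) = 10046*(1/25032) + 27879/(-5722 + 8031) = 5023/12516 + 27879/2309 = 360531671/28899444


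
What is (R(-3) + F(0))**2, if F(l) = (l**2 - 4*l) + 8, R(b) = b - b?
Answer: 64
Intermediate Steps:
R(b) = 0
F(l) = 8 + l**2 - 4*l
(R(-3) + F(0))**2 = (0 + (8 + 0**2 - 4*0))**2 = (0 + (8 + 0 + 0))**2 = (0 + 8)**2 = 8**2 = 64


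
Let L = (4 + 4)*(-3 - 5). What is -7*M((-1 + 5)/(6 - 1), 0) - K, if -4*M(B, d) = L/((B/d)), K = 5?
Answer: -5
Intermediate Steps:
L = -64 (L = 8*(-8) = -64)
M(B, d) = 16*d/B (M(B, d) = -(-16)/(B/d) = -(-16)*d/B = 16*d/B)
-7*M((-1 + 5)/(6 - 1), 0) - K = -112*0/((-1 + 5)/(6 - 1)) - 1*5 = -112*0/(4/5) - 5 = -112*0/(4*(1/5)) - 5 = -112*0/4/5 - 5 = -112*0*5/4 - 5 = -7*0 - 5 = 0 - 5 = -5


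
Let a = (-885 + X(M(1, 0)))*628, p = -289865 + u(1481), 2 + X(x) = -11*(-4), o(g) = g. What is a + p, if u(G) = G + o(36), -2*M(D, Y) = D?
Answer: -817752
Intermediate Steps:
M(D, Y) = -D/2
X(x) = 42 (X(x) = -2 - 11*(-4) = -2 + 44 = 42)
u(G) = 36 + G (u(G) = G + 36 = 36 + G)
p = -288348 (p = -289865 + (36 + 1481) = -289865 + 1517 = -288348)
a = -529404 (a = (-885 + 42)*628 = -843*628 = -529404)
a + p = -529404 - 288348 = -817752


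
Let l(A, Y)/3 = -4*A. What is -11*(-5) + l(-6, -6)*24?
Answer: 1783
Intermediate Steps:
l(A, Y) = -12*A (l(A, Y) = 3*(-4*A) = -12*A)
-11*(-5) + l(-6, -6)*24 = -11*(-5) - 12*(-6)*24 = 55 + 72*24 = 55 + 1728 = 1783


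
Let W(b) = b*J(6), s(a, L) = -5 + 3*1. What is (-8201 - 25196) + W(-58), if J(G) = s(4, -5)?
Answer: -33281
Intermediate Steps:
s(a, L) = -2 (s(a, L) = -5 + 3 = -2)
J(G) = -2
W(b) = -2*b (W(b) = b*(-2) = -2*b)
(-8201 - 25196) + W(-58) = (-8201 - 25196) - 2*(-58) = -33397 + 116 = -33281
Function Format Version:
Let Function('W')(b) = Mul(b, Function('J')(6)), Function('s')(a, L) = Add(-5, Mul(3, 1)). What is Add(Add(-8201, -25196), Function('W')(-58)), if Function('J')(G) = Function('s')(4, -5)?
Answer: -33281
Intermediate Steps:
Function('s')(a, L) = -2 (Function('s')(a, L) = Add(-5, 3) = -2)
Function('J')(G) = -2
Function('W')(b) = Mul(-2, b) (Function('W')(b) = Mul(b, -2) = Mul(-2, b))
Add(Add(-8201, -25196), Function('W')(-58)) = Add(Add(-8201, -25196), Mul(-2, -58)) = Add(-33397, 116) = -33281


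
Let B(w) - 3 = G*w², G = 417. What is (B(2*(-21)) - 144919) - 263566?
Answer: 327106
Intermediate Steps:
B(w) = 3 + 417*w²
(B(2*(-21)) - 144919) - 263566 = ((3 + 417*(2*(-21))²) - 144919) - 263566 = ((3 + 417*(-42)²) - 144919) - 263566 = ((3 + 417*1764) - 144919) - 263566 = ((3 + 735588) - 144919) - 263566 = (735591 - 144919) - 263566 = 590672 - 263566 = 327106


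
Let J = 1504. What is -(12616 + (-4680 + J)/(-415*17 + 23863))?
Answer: -26505819/2101 ≈ -12616.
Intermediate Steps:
-(12616 + (-4680 + J)/(-415*17 + 23863)) = -(12616 + (-4680 + 1504)/(-415*17 + 23863)) = -(12616 - 3176/(-7055 + 23863)) = -(12616 - 3176/16808) = -(12616 - 3176*1/16808) = -(12616 - 397/2101) = -1*26505819/2101 = -26505819/2101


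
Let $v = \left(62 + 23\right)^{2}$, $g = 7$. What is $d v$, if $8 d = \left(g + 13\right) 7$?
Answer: $\frac{252875}{2} \approx 1.2644 \cdot 10^{5}$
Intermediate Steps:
$d = \frac{35}{2}$ ($d = \frac{\left(7 + 13\right) 7}{8} = \frac{20 \cdot 7}{8} = \frac{1}{8} \cdot 140 = \frac{35}{2} \approx 17.5$)
$v = 7225$ ($v = 85^{2} = 7225$)
$d v = \frac{35}{2} \cdot 7225 = \frac{252875}{2}$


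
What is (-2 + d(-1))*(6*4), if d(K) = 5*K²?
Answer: 72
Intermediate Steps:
(-2 + d(-1))*(6*4) = (-2 + 5*(-1)²)*(6*4) = (-2 + 5*1)*24 = (-2 + 5)*24 = 3*24 = 72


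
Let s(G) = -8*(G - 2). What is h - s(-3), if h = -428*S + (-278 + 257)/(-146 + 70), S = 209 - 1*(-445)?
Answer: -21276331/76 ≈ -2.7995e+5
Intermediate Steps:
S = 654 (S = 209 + 445 = 654)
s(G) = 16 - 8*G (s(G) = -8*(-2 + G) = 16 - 8*G)
h = -21273291/76 (h = -428*654 + (-278 + 257)/(-146 + 70) = -279912 - 21/(-76) = -279912 - 21*(-1/76) = -279912 + 21/76 = -21273291/76 ≈ -2.7991e+5)
h - s(-3) = -21273291/76 - (16 - 8*(-3)) = -21273291/76 - (16 + 24) = -21273291/76 - 1*40 = -21273291/76 - 40 = -21276331/76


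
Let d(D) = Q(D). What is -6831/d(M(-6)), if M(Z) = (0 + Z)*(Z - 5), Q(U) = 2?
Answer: -6831/2 ≈ -3415.5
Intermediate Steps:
M(Z) = Z*(-5 + Z)
d(D) = 2
-6831/d(M(-6)) = -6831/2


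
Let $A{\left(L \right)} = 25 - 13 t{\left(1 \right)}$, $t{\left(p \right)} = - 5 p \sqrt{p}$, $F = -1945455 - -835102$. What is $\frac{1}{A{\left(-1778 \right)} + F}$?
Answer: $- \frac{1}{1110263} \approx -9.0069 \cdot 10^{-7}$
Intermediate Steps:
$F = -1110353$ ($F = -1945455 + 835102 = -1110353$)
$t{\left(p \right)} = - 5 p^{\frac{3}{2}}$
$A{\left(L \right)} = 90$ ($A{\left(L \right)} = 25 - 13 \left(- 5 \cdot 1^{\frac{3}{2}}\right) = 25 - 13 \left(\left(-5\right) 1\right) = 25 - -65 = 25 + 65 = 90$)
$\frac{1}{A{\left(-1778 \right)} + F} = \frac{1}{90 - 1110353} = \frac{1}{-1110263} = - \frac{1}{1110263}$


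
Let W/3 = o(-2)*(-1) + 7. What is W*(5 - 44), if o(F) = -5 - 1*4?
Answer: -1872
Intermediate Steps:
o(F) = -9 (o(F) = -5 - 4 = -9)
W = 48 (W = 3*(-9*(-1) + 7) = 3*(9 + 7) = 3*16 = 48)
W*(5 - 44) = 48*(5 - 44) = 48*(-39) = -1872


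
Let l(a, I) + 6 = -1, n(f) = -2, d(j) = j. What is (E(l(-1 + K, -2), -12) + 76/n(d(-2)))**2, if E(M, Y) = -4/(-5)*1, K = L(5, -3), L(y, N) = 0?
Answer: 34596/25 ≈ 1383.8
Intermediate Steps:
K = 0
l(a, I) = -7 (l(a, I) = -6 - 1 = -7)
E(M, Y) = 4/5 (E(M, Y) = -4*(-1/5)*1 = (4/5)*1 = 4/5)
(E(l(-1 + K, -2), -12) + 76/n(d(-2)))**2 = (4/5 + 76/(-2))**2 = (4/5 + 76*(-1/2))**2 = (4/5 - 38)**2 = (-186/5)**2 = 34596/25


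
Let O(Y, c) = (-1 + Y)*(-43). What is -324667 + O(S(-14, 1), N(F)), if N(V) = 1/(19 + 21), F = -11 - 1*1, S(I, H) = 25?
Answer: -325699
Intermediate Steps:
F = -12 (F = -11 - 1 = -12)
N(V) = 1/40
O(Y, c) = 43 - 43*Y
-324667 + O(S(-14, 1), N(F)) = -324667 + (43 - 43*25) = -324667 + (43 - 1075) = -324667 - 1032 = -325699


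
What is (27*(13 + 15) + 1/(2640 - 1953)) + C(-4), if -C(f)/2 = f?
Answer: 524869/687 ≈ 764.00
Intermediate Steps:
C(f) = -2*f
(27*(13 + 15) + 1/(2640 - 1953)) + C(-4) = (27*(13 + 15) + 1/(2640 - 1953)) - 2*(-4) = (27*28 + 1/687) + 8 = (756 + 1/687) + 8 = 519373/687 + 8 = 524869/687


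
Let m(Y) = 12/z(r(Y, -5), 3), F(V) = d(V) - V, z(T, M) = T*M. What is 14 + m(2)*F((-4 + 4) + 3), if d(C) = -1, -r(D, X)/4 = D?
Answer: 16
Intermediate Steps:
r(D, X) = -4*D
z(T, M) = M*T
F(V) = -1 - V
m(Y) = -1/Y (m(Y) = 12/((3*(-4*Y))) = 12/((-12*Y)) = 12*(-1/(12*Y)) = -1/Y)
14 + m(2)*F((-4 + 4) + 3) = 14 + (-1/2)*(-1 - ((-4 + 4) + 3)) = 14 + (-1*1/2)*(-1 - (0 + 3)) = 14 - (-1 - 1*3)/2 = 14 - (-1 - 3)/2 = 14 - 1/2*(-4) = 14 + 2 = 16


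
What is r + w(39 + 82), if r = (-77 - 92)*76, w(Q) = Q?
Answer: -12723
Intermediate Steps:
r = -12844 (r = -169*76 = -12844)
r + w(39 + 82) = -12844 + (39 + 82) = -12844 + 121 = -12723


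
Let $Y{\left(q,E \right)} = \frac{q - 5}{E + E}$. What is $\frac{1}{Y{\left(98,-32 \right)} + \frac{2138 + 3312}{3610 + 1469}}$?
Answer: $- \frac{325056}{123547} \approx -2.631$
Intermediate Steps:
$Y{\left(q,E \right)} = \frac{-5 + q}{2 E}$
$\frac{1}{Y{\left(98,-32 \right)} + \frac{2138 + 3312}{3610 + 1469}} = \frac{1}{\frac{-5 + 98}{2 \left(-32\right)} + \frac{2138 + 3312}{3610 + 1469}} = \frac{1}{\frac{1}{2} \left(- \frac{1}{32}\right) 93 + \frac{5450}{5079}} = \frac{1}{- \frac{93}{64} + 5450 \cdot \frac{1}{5079}} = \frac{1}{- \frac{93}{64} + \frac{5450}{5079}} = \frac{1}{- \frac{123547}{325056}} = - \frac{325056}{123547}$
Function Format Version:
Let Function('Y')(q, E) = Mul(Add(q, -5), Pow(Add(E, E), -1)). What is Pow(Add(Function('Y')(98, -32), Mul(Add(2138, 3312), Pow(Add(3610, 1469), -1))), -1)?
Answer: Rational(-325056, 123547) ≈ -2.6310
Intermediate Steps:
Function('Y')(q, E) = Mul(Rational(1, 2), Pow(E, -1), Add(-5, q)) (Function('Y')(q, E) = Mul(Add(-5, q), Pow(Mul(2, E), -1)) = Mul(Add(-5, q), Mul(Rational(1, 2), Pow(E, -1))) = Mul(Rational(1, 2), Pow(E, -1), Add(-5, q)))
Pow(Add(Function('Y')(98, -32), Mul(Add(2138, 3312), Pow(Add(3610, 1469), -1))), -1) = Pow(Add(Mul(Rational(1, 2), Pow(-32, -1), Add(-5, 98)), Mul(Add(2138, 3312), Pow(Add(3610, 1469), -1))), -1) = Pow(Add(Mul(Rational(1, 2), Rational(-1, 32), 93), Mul(5450, Pow(5079, -1))), -1) = Pow(Add(Rational(-93, 64), Mul(5450, Rational(1, 5079))), -1) = Pow(Add(Rational(-93, 64), Rational(5450, 5079)), -1) = Pow(Rational(-123547, 325056), -1) = Rational(-325056, 123547)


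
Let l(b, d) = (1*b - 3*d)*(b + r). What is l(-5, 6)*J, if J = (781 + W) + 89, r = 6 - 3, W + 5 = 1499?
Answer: 108744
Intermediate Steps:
W = 1494 (W = -5 + 1499 = 1494)
r = 3
l(b, d) = (3 + b)*(b - 3*d) (l(b, d) = (1*b - 3*d)*(b + 3) = (b - 3*d)*(3 + b) = (3 + b)*(b - 3*d))
J = 2364 (J = (781 + 1494) + 89 = 2275 + 89 = 2364)
l(-5, 6)*J = ((-5)**2 - 9*6 + 3*(-5) - 3*(-5)*6)*2364 = (25 - 54 - 15 + 90)*2364 = 46*2364 = 108744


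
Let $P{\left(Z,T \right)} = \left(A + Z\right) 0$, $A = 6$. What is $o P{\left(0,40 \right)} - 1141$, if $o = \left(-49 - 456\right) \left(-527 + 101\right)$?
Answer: $-1141$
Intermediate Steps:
$P{\left(Z,T \right)} = 0$ ($P{\left(Z,T \right)} = \left(6 + Z\right) 0 = 0$)
$o = 215130$ ($o = \left(-505\right) \left(-426\right) = 215130$)
$o P{\left(0,40 \right)} - 1141 = 215130 \cdot 0 - 1141 = 0 - 1141 = -1141$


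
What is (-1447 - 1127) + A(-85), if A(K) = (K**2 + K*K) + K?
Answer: 11791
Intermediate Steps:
A(K) = K + 2*K**2 (A(K) = (K**2 + K**2) + K = 2*K**2 + K = K + 2*K**2)
(-1447 - 1127) + A(-85) = (-1447 - 1127) - 85*(1 + 2*(-85)) = -2574 - 85*(1 - 170) = -2574 - 85*(-169) = -2574 + 14365 = 11791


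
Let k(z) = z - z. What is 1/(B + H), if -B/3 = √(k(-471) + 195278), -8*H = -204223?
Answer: 1633784/41594553601 + 192*√195278/41594553601 ≈ 4.1319e-5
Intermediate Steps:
k(z) = 0
H = 204223/8 (H = -⅛*(-204223) = 204223/8 ≈ 25528.)
B = -3*√195278 (B = -3*√(0 + 195278) = -3*√195278 ≈ -1325.7)
1/(B + H) = 1/(-3*√195278 + 204223/8) = 1/(204223/8 - 3*√195278)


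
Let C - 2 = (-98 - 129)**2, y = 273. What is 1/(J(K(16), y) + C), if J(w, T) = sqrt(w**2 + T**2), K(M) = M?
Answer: 51531/2655369176 - sqrt(74785)/2655369176 ≈ 1.9303e-5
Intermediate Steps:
C = 51531 (C = 2 + (-98 - 129)**2 = 2 + (-227)**2 = 2 + 51529 = 51531)
J(w, T) = sqrt(T**2 + w**2)
1/(J(K(16), y) + C) = 1/(sqrt(273**2 + 16**2) + 51531) = 1/(sqrt(74529 + 256) + 51531) = 1/(sqrt(74785) + 51531) = 1/(51531 + sqrt(74785))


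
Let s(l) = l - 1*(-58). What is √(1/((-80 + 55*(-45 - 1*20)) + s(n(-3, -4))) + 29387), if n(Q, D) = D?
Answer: √381067132186/3601 ≈ 171.43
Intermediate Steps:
s(l) = 58 + l (s(l) = l + 58 = 58 + l)
√(1/((-80 + 55*(-45 - 1*20)) + s(n(-3, -4))) + 29387) = √(1/((-80 + 55*(-45 - 1*20)) + (58 - 4)) + 29387) = √(1/((-80 + 55*(-45 - 20)) + 54) + 29387) = √(1/((-80 + 55*(-65)) + 54) + 29387) = √(1/((-80 - 3575) + 54) + 29387) = √(1/(-3655 + 54) + 29387) = √(1/(-3601) + 29387) = √(-1/3601 + 29387) = √(105822586/3601) = √381067132186/3601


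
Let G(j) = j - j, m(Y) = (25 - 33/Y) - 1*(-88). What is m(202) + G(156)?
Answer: 22793/202 ≈ 112.84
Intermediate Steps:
m(Y) = 113 - 33/Y (m(Y) = (25 - 33/Y) + 88 = 113 - 33/Y)
G(j) = 0
m(202) + G(156) = (113 - 33/202) + 0 = 22793/202 + 0 = 22793/202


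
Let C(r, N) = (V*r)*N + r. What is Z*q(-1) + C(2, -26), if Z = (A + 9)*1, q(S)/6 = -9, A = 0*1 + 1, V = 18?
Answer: -1474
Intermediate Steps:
A = 1 (A = 0 + 1 = 1)
q(S) = -54 (q(S) = 6*(-9) = -54)
C(r, N) = r + 18*N*r (C(r, N) = (18*r)*N + r = 18*N*r + r = r + 18*N*r)
Z = 10 (Z = (1 + 9)*1 = 10*1 = 10)
Z*q(-1) + C(2, -26) = 10*(-54) + 2*(1 + 18*(-26)) = -540 + 2*(1 - 468) = -540 + 2*(-467) = -540 - 934 = -1474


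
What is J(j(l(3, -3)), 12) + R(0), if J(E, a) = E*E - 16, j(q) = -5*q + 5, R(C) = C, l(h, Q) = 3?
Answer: 84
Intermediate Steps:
j(q) = 5 - 5*q
J(E, a) = -16 + E² (J(E, a) = E² - 16 = -16 + E²)
J(j(l(3, -3)), 12) + R(0) = (-16 + (5 - 5*3)²) + 0 = (-16 + (5 - 15)²) + 0 = (-16 + (-10)²) + 0 = (-16 + 100) + 0 = 84 + 0 = 84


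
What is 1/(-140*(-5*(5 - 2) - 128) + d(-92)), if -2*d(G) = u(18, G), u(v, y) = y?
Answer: 1/20066 ≈ 4.9836e-5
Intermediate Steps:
d(G) = -G/2
1/(-140*(-5*(5 - 2) - 128) + d(-92)) = 1/(-140*(-5*(5 - 2) - 128) - ½*(-92)) = 1/(-140*(-5*3 - 128) + 46) = 1/(-140*(-15 - 128) + 46) = 1/(-140*(-143) + 46) = 1/(20020 + 46) = 1/20066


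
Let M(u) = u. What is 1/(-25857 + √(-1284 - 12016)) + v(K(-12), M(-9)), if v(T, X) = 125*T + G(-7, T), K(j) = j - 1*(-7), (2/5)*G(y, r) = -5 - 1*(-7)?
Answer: -414530630237/668597749 - 10*I*√133/668597749 ≈ -620.0 - 1.7249e-7*I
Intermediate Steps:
G(y, r) = 5 (G(y, r) = 5*(-5 - 1*(-7))/2 = 5*(-5 + 7)/2 = (5/2)*2 = 5)
K(j) = 7 + j (K(j) = j + 7 = 7 + j)
v(T, X) = 5 + 125*T (v(T, X) = 125*T + 5 = 5 + 125*T)
1/(-25857 + √(-1284 - 12016)) + v(K(-12), M(-9)) = 1/(-25857 + √(-1284 - 12016)) + (5 + 125*(7 - 12)) = 1/(-25857 + √(-13300)) + (5 + 125*(-5)) = 1/(-25857 + 10*I*√133) + (5 - 625) = 1/(-25857 + 10*I*√133) - 620 = -620 + 1/(-25857 + 10*I*√133)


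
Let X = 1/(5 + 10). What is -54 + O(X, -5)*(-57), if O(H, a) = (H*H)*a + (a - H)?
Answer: 3541/15 ≈ 236.07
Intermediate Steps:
X = 1/15 ≈ 0.066667
O(H, a) = a - H + a*H**2 (O(H, a) = H**2*a + (a - H) = a*H**2 + (a - H) = a - H + a*H**2)
-54 + O(X, -5)*(-57) = -54 + (-5 - 1*1/15 - 5*(1/15)**2)*(-57) = -54 + (-5 - 1/15 - 5*1/225)*(-57) = -54 + (-5 - 1/15 - 1/45)*(-57) = -54 - 229/45*(-57) = -54 + 4351/15 = 3541/15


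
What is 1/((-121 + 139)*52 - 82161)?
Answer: -1/81225 ≈ -1.2311e-5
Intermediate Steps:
1/((-121 + 139)*52 - 82161) = 1/(18*52 - 82161) = 1/(936 - 82161) = 1/(-81225) = -1/81225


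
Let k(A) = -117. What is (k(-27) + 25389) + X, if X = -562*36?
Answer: 5040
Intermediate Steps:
X = -20232
(k(-27) + 25389) + X = (-117 + 25389) - 20232 = 25272 - 20232 = 5040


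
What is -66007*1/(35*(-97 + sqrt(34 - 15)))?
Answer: 6402679/328650 + 66007*sqrt(19)/328650 ≈ 20.357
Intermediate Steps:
-66007*1/(35*(-97 + sqrt(34 - 15))) = -66007*1/(35*(-97 + sqrt(19))) = -66007/(-3395 + 35*sqrt(19))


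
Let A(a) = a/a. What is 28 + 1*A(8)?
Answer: 29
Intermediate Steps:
A(a) = 1
28 + 1*A(8) = 28 + 1*1 = 28 + 1 = 29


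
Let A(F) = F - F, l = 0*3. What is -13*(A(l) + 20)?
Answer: -260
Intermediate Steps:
l = 0
A(F) = 0
-13*(A(l) + 20) = -13*(0 + 20) = -13*20 = -260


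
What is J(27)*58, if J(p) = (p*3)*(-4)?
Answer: -18792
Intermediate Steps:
J(p) = -12*p (J(p) = (3*p)*(-4) = -12*p)
J(27)*58 = -12*27*58 = -324*58 = -18792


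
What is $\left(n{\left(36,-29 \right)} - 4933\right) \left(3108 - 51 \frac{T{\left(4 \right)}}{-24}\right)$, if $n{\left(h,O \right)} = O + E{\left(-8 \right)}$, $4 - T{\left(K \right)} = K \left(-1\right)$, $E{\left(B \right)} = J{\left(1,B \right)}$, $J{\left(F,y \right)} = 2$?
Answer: $-15500000$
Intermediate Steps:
$E{\left(B \right)} = 2$
$T{\left(K \right)} = 4 + K$ ($T{\left(K \right)} = 4 - K \left(-1\right) = 4 - - K = 4 + K$)
$n{\left(h,O \right)} = 2 + O$ ($n{\left(h,O \right)} = O + 2 = 2 + O$)
$\left(n{\left(36,-29 \right)} - 4933\right) \left(3108 - 51 \frac{T{\left(4 \right)}}{-24}\right) = \left(\left(2 - 29\right) - 4933\right) \left(3108 - 51 \frac{4 + 4}{-24}\right) = \left(-27 - 4933\right) \left(3108 - 51 \cdot 8 \left(- \frac{1}{24}\right)\right) = - 4960 \left(3108 - -17\right) = - 4960 \left(3108 + 17\right) = \left(-4960\right) 3125 = -15500000$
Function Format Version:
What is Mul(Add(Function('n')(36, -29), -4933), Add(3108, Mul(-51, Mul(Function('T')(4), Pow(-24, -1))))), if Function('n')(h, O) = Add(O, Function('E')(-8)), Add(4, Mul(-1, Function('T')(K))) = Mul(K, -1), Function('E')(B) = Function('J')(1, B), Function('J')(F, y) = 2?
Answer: -15500000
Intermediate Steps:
Function('E')(B) = 2
Function('T')(K) = Add(4, K) (Function('T')(K) = Add(4, Mul(-1, Mul(K, -1))) = Add(4, Mul(-1, Mul(-1, K))) = Add(4, K))
Function('n')(h, O) = Add(2, O) (Function('n')(h, O) = Add(O, 2) = Add(2, O))
Mul(Add(Function('n')(36, -29), -4933), Add(3108, Mul(-51, Mul(Function('T')(4), Pow(-24, -1))))) = Mul(Add(Add(2, -29), -4933), Add(3108, Mul(-51, Mul(Add(4, 4), Pow(-24, -1))))) = Mul(Add(-27, -4933), Add(3108, Mul(-51, Mul(8, Rational(-1, 24))))) = Mul(-4960, Add(3108, Mul(-51, Rational(-1, 3)))) = Mul(-4960, Add(3108, 17)) = Mul(-4960, 3125) = -15500000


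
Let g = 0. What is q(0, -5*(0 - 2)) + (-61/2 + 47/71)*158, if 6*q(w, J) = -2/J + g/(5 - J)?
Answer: -10041761/2130 ≈ -4714.4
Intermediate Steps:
q(w, J) = -1/(3*J) (q(w, J) = (-2/J + 0/(5 - J))/6 = (-2/J + 0)/6 = (-2/J)/6 = -1/(3*J))
q(0, -5*(0 - 2)) + (-61/2 + 47/71)*158 = -(-1/(5*(0 - 2)))/3 + (-61/2 + 47/71)*158 = -1/(3*((-5*(-2)))) + (-61*½ + 47*(1/71))*158 = -⅓/10 + (-61/2 + 47/71)*158 = -⅓*⅒ - 4237/142*158 = -1/30 - 334723/71 = -10041761/2130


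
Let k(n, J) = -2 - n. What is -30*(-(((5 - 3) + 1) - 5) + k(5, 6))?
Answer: 150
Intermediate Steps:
-30*(-(((5 - 3) + 1) - 5) + k(5, 6)) = -30*(-(((5 - 3) + 1) - 5) + (-2 - 1*5)) = -30*(-((2 + 1) - 5) + (-2 - 5)) = -30*(-(3 - 5) - 7) = -30*(-1*(-2) - 7) = -30*(2 - 7) = -30*(-5) = 150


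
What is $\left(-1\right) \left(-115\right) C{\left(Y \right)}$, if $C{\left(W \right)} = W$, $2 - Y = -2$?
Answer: $460$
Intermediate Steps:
$Y = 4$ ($Y = 2 - -2 = 2 + 2 = 4$)
$\left(-1\right) \left(-115\right) C{\left(Y \right)} = \left(-1\right) \left(-115\right) 4 = 115 \cdot 4 = 460$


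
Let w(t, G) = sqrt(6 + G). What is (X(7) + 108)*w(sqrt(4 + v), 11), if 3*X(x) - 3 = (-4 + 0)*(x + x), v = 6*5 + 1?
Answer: 271*sqrt(17)/3 ≈ 372.45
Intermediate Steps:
v = 31 (v = 30 + 1 = 31)
X(x) = 1 - 8*x/3 (X(x) = 1 + ((-4 + 0)*(x + x))/3 = 1 + (-8*x)/3 = 1 - 8*x/3)
(X(7) + 108)*w(sqrt(4 + v), 11) = ((1 - 8/3*7) + 108)*sqrt(6 + 11) = ((1 - 56/3) + 108)*sqrt(17) = (-53/3 + 108)*sqrt(17) = 271*sqrt(17)/3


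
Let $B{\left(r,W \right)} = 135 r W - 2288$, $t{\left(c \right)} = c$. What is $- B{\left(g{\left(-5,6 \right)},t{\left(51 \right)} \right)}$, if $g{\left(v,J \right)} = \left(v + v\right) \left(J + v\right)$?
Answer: $71138$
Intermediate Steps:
$g{\left(v,J \right)} = 2 v \left(J + v\right)$
$B{\left(r,W \right)} = -2288 + 135 W r$ ($B{\left(r,W \right)} = 135 W r - 2288 = -2288 + 135 W r$)
$- B{\left(g{\left(-5,6 \right)},t{\left(51 \right)} \right)} = - (-2288 + 135 \cdot 51 \cdot 2 \left(-5\right) \left(6 - 5\right)) = - (-2288 + 135 \cdot 51 \cdot 2 \left(-5\right) 1) = - (-2288 + 135 \cdot 51 \left(-10\right)) = - (-2288 - 68850) = \left(-1\right) \left(-71138\right) = 71138$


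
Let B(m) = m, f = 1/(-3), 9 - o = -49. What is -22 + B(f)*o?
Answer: -124/3 ≈ -41.333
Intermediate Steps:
o = 58 (o = 9 - 1*(-49) = 9 + 49 = 58)
f = -⅓ ≈ -0.33333
-22 + B(f)*o = -22 - ⅓*58 = -22 - 58/3 = -124/3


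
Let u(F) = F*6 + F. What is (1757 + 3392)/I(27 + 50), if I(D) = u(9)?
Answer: 5149/63 ≈ 81.730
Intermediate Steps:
u(F) = 7*F (u(F) = 6*F + F = 7*F)
I(D) = 63 (I(D) = 7*9 = 63)
(1757 + 3392)/I(27 + 50) = (1757 + 3392)/63 = 5149*(1/63) = 5149/63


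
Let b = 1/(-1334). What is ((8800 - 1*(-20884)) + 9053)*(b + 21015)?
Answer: 1085953406633/1334 ≈ 8.1406e+8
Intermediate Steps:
b = -1/1334 ≈ -0.00074963
((8800 - 1*(-20884)) + 9053)*(b + 21015) = ((8800 - 1*(-20884)) + 9053)*(-1/1334 + 21015) = ((8800 + 20884) + 9053)*(28034009/1334) = (29684 + 9053)*(28034009/1334) = 38737*(28034009/1334) = 1085953406633/1334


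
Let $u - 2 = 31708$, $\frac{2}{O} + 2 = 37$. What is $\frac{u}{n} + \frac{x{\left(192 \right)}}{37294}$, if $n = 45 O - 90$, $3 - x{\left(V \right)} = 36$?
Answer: $- \frac{344923724}{950997} \approx -362.7$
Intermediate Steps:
$O = \frac{2}{35}$ ($O = \frac{2}{-2 + 37} = \frac{2}{35} \approx 0.057143$)
$x{\left(V \right)} = -33$ ($x{\left(V \right)} = 3 - 36 = -33$)
$u = 31710$ ($u = 2 + 31708 = 31710$)
$n = - \frac{612}{7}$ ($n = 45 \cdot \frac{2}{35} - 90 = \frac{18}{7} - 90 = - \frac{612}{7} \approx -87.429$)
$\frac{u}{n} + \frac{x{\left(192 \right)}}{37294} = \frac{31710}{- \frac{612}{7}} - \frac{33}{37294} = 31710 \left(- \frac{7}{612}\right) - \frac{33}{37294} = - \frac{36995}{102} - \frac{33}{37294} = - \frac{344923724}{950997}$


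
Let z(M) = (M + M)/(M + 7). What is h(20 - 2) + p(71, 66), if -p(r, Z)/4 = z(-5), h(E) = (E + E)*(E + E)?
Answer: 1316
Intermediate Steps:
h(E) = 4*E² (h(E) = (2*E)*(2*E) = 4*E²)
z(M) = 2*M/(7 + M) (z(M) = (2*M)/(7 + M) = 2*M/(7 + M))
p(r, Z) = 20 (p(r, Z) = -8*(-5)/(7 - 5) = -8*(-5)/2 = -4*(-5) = 20)
h(20 - 2) + p(71, 66) = 4*(20 - 2)² + 20 = 4*18² + 20 = 4*324 + 20 = 1296 + 20 = 1316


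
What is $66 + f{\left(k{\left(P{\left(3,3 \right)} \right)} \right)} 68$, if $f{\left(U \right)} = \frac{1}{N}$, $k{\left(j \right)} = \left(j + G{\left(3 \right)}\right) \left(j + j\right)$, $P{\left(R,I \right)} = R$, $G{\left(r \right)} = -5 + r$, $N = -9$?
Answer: $\frac{526}{9} \approx 58.444$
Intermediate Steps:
$k{\left(j \right)} = 2 j \left(-2 + j\right)$ ($k{\left(j \right)} = \left(j + \left(-5 + 3\right)\right) \left(j + j\right) = \left(j - 2\right) 2 j = \left(-2 + j\right) 2 j = 2 j \left(-2 + j\right)$)
$f{\left(U \right)} = - \frac{1}{9}$ ($f{\left(U \right)} = \frac{1}{-9} = - \frac{1}{9}$)
$66 + f{\left(k{\left(P{\left(3,3 \right)} \right)} \right)} 68 = 66 - \frac{68}{9} = \frac{526}{9}$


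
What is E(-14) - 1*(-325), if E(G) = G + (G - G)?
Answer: 311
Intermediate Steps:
E(G) = G (E(G) = G + 0 = G)
E(-14) - 1*(-325) = -14 - 1*(-325) = -14 + 325 = 311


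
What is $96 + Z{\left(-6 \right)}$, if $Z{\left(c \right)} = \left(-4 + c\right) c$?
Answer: $156$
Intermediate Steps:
$Z{\left(c \right)} = c \left(-4 + c\right)$
$96 + Z{\left(-6 \right)} = 96 - 6 \left(-4 - 6\right) = 96 - -60 = 96 + 60 = 156$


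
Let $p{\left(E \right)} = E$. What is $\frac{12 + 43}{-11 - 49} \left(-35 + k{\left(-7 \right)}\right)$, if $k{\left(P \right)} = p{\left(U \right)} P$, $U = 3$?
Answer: $\frac{154}{3} \approx 51.333$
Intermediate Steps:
$k{\left(P \right)} = 3 P$
$\frac{12 + 43}{-11 - 49} \left(-35 + k{\left(-7 \right)}\right) = \frac{12 + 43}{-11 - 49} \left(-35 + 3 \left(-7\right)\right) = \frac{55}{-60} \left(-35 - 21\right) = 55 \left(- \frac{1}{60}\right) \left(-56\right) = \left(- \frac{11}{12}\right) \left(-56\right) = \frac{154}{3}$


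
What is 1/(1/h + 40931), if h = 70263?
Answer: 70263/2875934854 ≈ 2.4431e-5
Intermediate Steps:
1/(1/h + 40931) = 1/(1/70263 + 40931) = 1/(2875934854/70263) = 70263/2875934854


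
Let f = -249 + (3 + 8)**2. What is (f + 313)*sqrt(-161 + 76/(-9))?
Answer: 925*I*sqrt(61)/3 ≈ 2408.2*I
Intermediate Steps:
f = -128 (f = -249 + 11**2 = -249 + 121 = -128)
(f + 313)*sqrt(-161 + 76/(-9)) = (-128 + 313)*sqrt(-161 + 76/(-9)) = 185*sqrt(-161 + 76*(-1/9)) = 185*sqrt(-161 - 76/9) = 185*sqrt(-1525/9) = 185*(5*I*sqrt(61)/3) = 925*I*sqrt(61)/3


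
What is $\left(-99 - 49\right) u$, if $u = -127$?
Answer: $18796$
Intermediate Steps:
$\left(-99 - 49\right) u = \left(-99 - 49\right) \left(-127\right) = \left(-148\right) \left(-127\right) = 18796$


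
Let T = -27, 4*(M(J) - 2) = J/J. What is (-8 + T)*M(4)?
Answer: -315/4 ≈ -78.750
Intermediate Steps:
M(J) = 9/4 (M(J) = 2 + (J/J)/4 = 2 + (¼)*1 = 2 + ¼ = 9/4)
(-8 + T)*M(4) = (-8 - 27)*(9/4) = -35*9/4 = -315/4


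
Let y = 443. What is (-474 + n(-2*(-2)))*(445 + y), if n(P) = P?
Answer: -417360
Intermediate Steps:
(-474 + n(-2*(-2)))*(445 + y) = (-474 - 2*(-2))*(445 + 443) = (-474 + 4)*888 = -470*888 = -417360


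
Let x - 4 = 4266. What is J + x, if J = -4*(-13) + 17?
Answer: 4339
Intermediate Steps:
x = 4270 (x = 4 + 4266 = 4270)
J = 69 (J = 52 + 17 = 69)
J + x = 69 + 4270 = 4339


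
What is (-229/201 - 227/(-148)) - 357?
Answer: -10608301/29748 ≈ -356.61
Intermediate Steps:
(-229/201 - 227/(-148)) - 357 = (-229*1/201 - 227*(-1/148)) - 357 = (-229/201 + 227/148) - 357 = 11735/29748 - 357 = -10608301/29748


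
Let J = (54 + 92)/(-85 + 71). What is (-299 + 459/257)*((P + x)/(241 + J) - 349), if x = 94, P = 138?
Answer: 21450995104/207399 ≈ 1.0343e+5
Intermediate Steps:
J = -73/7 (J = 146/(-14) = 146*(-1/14) = -73/7 ≈ -10.429)
(-299 + 459/257)*((P + x)/(241 + J) - 349) = (-299 + 459/257)*((138 + 94)/(241 - 73/7) - 349) = (-299 + 459*(1/257))*(232/(1614/7) - 349) = (-299 + 459/257)*(232*(7/1614) - 349) = -76384*(812/807 - 349)/257 = -76384/257*(-280831/807) = 21450995104/207399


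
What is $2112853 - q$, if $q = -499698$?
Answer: $2612551$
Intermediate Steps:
$2112853 - q = 2112853 - -499698 = 2112853 + 499698 = 2612551$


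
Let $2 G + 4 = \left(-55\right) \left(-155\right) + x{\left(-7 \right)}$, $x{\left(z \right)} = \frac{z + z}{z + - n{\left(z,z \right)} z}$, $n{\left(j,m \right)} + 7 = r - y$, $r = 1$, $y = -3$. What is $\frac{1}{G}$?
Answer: $\frac{4}{17043} \approx 0.0002347$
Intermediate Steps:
$n{\left(j,m \right)} = -3$ ($n{\left(j,m \right)} = -7 + \left(1 - -3\right) = -7 + \left(1 + 3\right) = -7 + 4 = -3$)
$x{\left(z \right)} = \frac{1}{2}$ ($x{\left(z \right)} = \frac{z + z}{z + \left(-1\right) \left(-3\right) z} = \frac{2 z}{z + 3 z} = \frac{2 z}{4 z} = 2 z \frac{1}{4 z} = \frac{1}{2}$)
$G = \frac{17043}{4}$ ($G = -2 + \frac{\left(-55\right) \left(-155\right) + \frac{1}{2}}{2} = -2 + \frac{8525 + \frac{1}{2}}{2} = -2 + \frac{1}{2} \cdot \frac{17051}{2} = -2 + \frac{17051}{4} = \frac{17043}{4} \approx 4260.8$)
$\frac{1}{G} = \frac{1}{\frac{17043}{4}} = \frac{4}{17043}$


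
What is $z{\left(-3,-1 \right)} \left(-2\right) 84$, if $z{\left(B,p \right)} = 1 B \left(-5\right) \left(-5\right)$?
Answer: $12600$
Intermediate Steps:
$z{\left(B,p \right)} = 25 B$ ($z{\left(B,p \right)} = B \left(-5\right) \left(-5\right) = - 5 B \left(-5\right) = 25 B$)
$z{\left(-3,-1 \right)} \left(-2\right) 84 = 25 \left(-3\right) \left(-2\right) 84 = \left(-75\right) \left(-2\right) 84 = 150 \cdot 84 = 12600$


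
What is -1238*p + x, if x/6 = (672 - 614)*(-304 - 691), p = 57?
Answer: -416826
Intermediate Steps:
x = -346260 (x = 6*((672 - 614)*(-304 - 691)) = 6*(58*(-995)) = 6*(-57710) = -346260)
-1238*p + x = -1238*57 - 346260 = -70566 - 346260 = -416826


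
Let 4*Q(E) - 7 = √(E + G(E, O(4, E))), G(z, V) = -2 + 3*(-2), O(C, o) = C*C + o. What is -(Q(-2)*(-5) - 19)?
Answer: 111/4 + 5*I*√10/4 ≈ 27.75 + 3.9528*I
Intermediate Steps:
O(C, o) = o + C² (O(C, o) = C² + o = o + C²)
G(z, V) = -8 (G(z, V) = -2 - 6 = -8)
Q(E) = 7/4 + √(-8 + E)/4 (Q(E) = 7/4 + √(E - 8)/4 = 7/4 + √(-8 + E)/4)
-(Q(-2)*(-5) - 19) = -((7/4 + √(-8 - 2)/4)*(-5) - 19) = -((7/4 + √(-10)/4)*(-5) - 19) = -((7/4 + (I*√10)/4)*(-5) - 19) = -((7/4 + I*√10/4)*(-5) - 19) = -((-35/4 - 5*I*√10/4) - 19) = -(-111/4 - 5*I*√10/4) = 111/4 + 5*I*√10/4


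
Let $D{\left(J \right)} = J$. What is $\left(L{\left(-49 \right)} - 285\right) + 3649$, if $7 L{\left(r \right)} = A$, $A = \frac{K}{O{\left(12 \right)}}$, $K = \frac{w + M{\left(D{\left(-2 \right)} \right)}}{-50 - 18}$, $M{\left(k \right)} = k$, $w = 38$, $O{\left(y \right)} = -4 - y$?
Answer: $\frac{6405065}{1904} \approx 3364.0$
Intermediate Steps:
$K = - \frac{9}{17}$ ($K = \frac{38 - 2}{-50 - 18} = \frac{36}{-68} = 36 \left(- \frac{1}{68}\right) = - \frac{9}{17} \approx -0.52941$)
$A = \frac{9}{272}$ ($A = - \frac{9}{17 \left(-4 - 12\right)} = - \frac{9}{17 \left(-16\right)} = \left(- \frac{9}{17}\right) \left(- \frac{1}{16}\right) = \frac{9}{272} \approx 0.033088$)
$L{\left(r \right)} = \frac{9}{1904}$ ($L{\left(r \right)} = \frac{1}{7} \cdot \frac{9}{272} = \frac{9}{1904}$)
$\left(L{\left(-49 \right)} - 285\right) + 3649 = \left(\frac{9}{1904} - 285\right) + 3649 = - \frac{542631}{1904} + 3649 = \frac{6405065}{1904}$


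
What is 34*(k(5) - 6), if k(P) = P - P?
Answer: -204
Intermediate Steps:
k(P) = 0
34*(k(5) - 6) = 34*(0 - 6) = 34*(-6) = -204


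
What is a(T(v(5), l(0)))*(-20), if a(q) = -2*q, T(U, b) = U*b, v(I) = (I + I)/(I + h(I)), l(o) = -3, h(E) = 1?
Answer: -200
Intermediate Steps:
v(I) = 2*I/(1 + I) (v(I) = (I + I)/(I + 1) = (2*I)/(1 + I) = 2*I/(1 + I))
a(T(v(5), l(0)))*(-20) = -2*2*5/(1 + 5)*(-3)*(-20) = -2*2*5/6*(-3)*(-20) = -2*2*5*(1/6)*(-3)*(-20) = -10*(-3)/3*(-20) = -2*(-5)*(-20) = 10*(-20) = -200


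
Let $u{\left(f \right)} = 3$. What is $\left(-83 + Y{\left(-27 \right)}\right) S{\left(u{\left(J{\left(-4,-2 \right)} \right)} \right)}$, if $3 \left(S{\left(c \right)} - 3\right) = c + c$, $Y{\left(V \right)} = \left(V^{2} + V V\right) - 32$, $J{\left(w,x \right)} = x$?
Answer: $6715$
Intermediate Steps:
$Y{\left(V \right)} = -32 + 2 V^{2}$ ($Y{\left(V \right)} = \left(V^{2} + V^{2}\right) - 32 = 2 V^{2} - 32 = -32 + 2 V^{2}$)
$S{\left(c \right)} = 3 + \frac{2 c}{3}$ ($S{\left(c \right)} = 3 + \frac{c + c}{3} = 3 + \frac{2 c}{3}$)
$\left(-83 + Y{\left(-27 \right)}\right) S{\left(u{\left(J{\left(-4,-2 \right)} \right)} \right)} = \left(-83 - \left(32 - 2 \left(-27\right)^{2}\right)\right) \left(3 + \frac{2}{3} \cdot 3\right) = \left(-83 + \left(-32 + 2 \cdot 729\right)\right) \left(3 + 2\right) = \left(-83 + \left(-32 + 1458\right)\right) 5 = \left(-83 + 1426\right) 5 = 1343 \cdot 5 = 6715$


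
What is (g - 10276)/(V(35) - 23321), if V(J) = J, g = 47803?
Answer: -12509/7762 ≈ -1.6116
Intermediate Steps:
(g - 10276)/(V(35) - 23321) = (47803 - 10276)/(35 - 23321) = 37527/(-23286) = 37527*(-1/23286) = -12509/7762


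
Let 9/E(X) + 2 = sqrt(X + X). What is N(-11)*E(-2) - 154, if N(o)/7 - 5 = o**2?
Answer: -4277/2 - 3969*I/2 ≈ -2138.5 - 1984.5*I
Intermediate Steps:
E(X) = 9/(-2 + sqrt(2)*sqrt(X)) (E(X) = 9/(-2 + sqrt(X + X)) = 9/(-2 + sqrt(2*X)) = 9/(-2 + sqrt(2)*sqrt(X)))
N(o) = 35 + 7*o**2
N(-11)*E(-2) - 154 = (35 + 7*(-11)**2)*(9/(-2 + sqrt(2)*sqrt(-2))) - 154 = (35 + 7*121)*(9/(-2 + sqrt(2)*(I*sqrt(2)))) - 154 = (35 + 847)*(9/(-2 + 2*I)) - 154 = 882*(9*((-2 - 2*I)/8)) - 154 = 882*(9*(-2 - 2*I)/8) - 154 = 3969*(-2 - 2*I)/4 - 154 = -154 + 3969*(-2 - 2*I)/4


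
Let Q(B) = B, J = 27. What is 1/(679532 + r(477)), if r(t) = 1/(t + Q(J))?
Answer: 504/342484129 ≈ 1.4716e-6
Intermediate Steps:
r(t) = 1/(27 + t) (r(t) = 1/(t + 27) = 1/(27 + t))
1/(679532 + r(477)) = 1/(679532 + 1/(27 + 477)) = 1/(679532 + 1/504) = 1/(342484129/504) = 504/342484129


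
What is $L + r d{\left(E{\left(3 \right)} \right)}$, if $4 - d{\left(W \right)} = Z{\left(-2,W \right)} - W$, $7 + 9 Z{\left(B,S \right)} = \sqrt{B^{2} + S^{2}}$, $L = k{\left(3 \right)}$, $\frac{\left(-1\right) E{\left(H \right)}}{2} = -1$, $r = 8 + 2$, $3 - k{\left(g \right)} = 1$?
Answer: $\frac{628}{9} - \frac{20 \sqrt{2}}{9} \approx 66.635$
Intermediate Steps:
$k{\left(g \right)} = 2$ ($k{\left(g \right)} = 3 - 1 = 2$)
$r = 10$
$E{\left(H \right)} = 2$ ($E{\left(H \right)} = \left(-2\right) \left(-1\right) = 2$)
$L = 2$
$Z{\left(B,S \right)} = - \frac{7}{9} + \frac{\sqrt{B^{2} + S^{2}}}{9}$
$d{\left(W \right)} = \frac{43}{9} + W - \frac{\sqrt{4 + W^{2}}}{9}$ ($d{\left(W \right)} = 4 - \left(\left(- \frac{7}{9} + \frac{\sqrt{\left(-2\right)^{2} + W^{2}}}{9}\right) - W\right) = 4 - \left(\left(- \frac{7}{9} + \frac{\sqrt{4 + W^{2}}}{9}\right) - W\right) = 4 - \left(- \frac{7}{9} - W + \frac{\sqrt{4 + W^{2}}}{9}\right) = 4 + \left(\frac{7}{9} + W - \frac{\sqrt{4 + W^{2}}}{9}\right) = \frac{43}{9} + W - \frac{\sqrt{4 + W^{2}}}{9}$)
$L + r d{\left(E{\left(3 \right)} \right)} = 2 + 10 \left(\frac{43}{9} + 2 - \frac{\sqrt{4 + 2^{2}}}{9}\right) = 2 + 10 \left(\frac{43}{9} + 2 - \frac{\sqrt{4 + 4}}{9}\right) = 2 + 10 \left(\frac{43}{9} + 2 - \frac{\sqrt{8}}{9}\right) = 2 + 10 \left(\frac{43}{9} + 2 - \frac{2 \sqrt{2}}{9}\right) = 2 + 10 \left(\frac{61}{9} - \frac{2 \sqrt{2}}{9}\right) = 2 + \left(\frac{610}{9} - \frac{20 \sqrt{2}}{9}\right) = \frac{628}{9} - \frac{20 \sqrt{2}}{9}$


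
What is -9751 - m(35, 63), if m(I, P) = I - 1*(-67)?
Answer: -9853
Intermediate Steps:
m(I, P) = 67 + I (m(I, P) = I + 67 = 67 + I)
-9751 - m(35, 63) = -9751 - (67 + 35) = -9751 - 1*102 = -9751 - 102 = -9853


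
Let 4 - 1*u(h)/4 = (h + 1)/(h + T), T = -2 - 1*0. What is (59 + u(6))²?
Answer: 4624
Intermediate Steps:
T = -2 (T = -2 + 0 = -2)
u(h) = 16 - 4*(1 + h)/(-2 + h) (u(h) = 16 - 4*(h + 1)/(h - 2) = 16 - 4*(1 + h)/(-2 + h))
(59 + u(6))² = (59 + 12*(-3 + 6)/(-2 + 6))² = (59 + 12*3/4)² = (59 + 12*(¼)*3)² = (59 + 9)² = 68² = 4624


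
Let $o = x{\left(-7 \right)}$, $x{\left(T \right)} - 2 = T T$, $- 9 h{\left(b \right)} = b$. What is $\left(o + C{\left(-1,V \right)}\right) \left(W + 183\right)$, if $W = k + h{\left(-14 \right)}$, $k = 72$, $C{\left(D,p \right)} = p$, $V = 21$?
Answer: $18472$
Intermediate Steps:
$h{\left(b \right)} = - \frac{b}{9}$
$x{\left(T \right)} = 2 + T^{2}$ ($x{\left(T \right)} = 2 + T T = 2 + T^{2}$)
$o = 51$ ($o = 2 + \left(-7\right)^{2} = 2 + 49 = 51$)
$W = \frac{662}{9}$ ($W = 72 - - \frac{14}{9} = 72 + \frac{14}{9} = \frac{662}{9} \approx 73.556$)
$\left(o + C{\left(-1,V \right)}\right) \left(W + 183\right) = \left(51 + 21\right) \left(\frac{662}{9} + 183\right) = 72 \cdot \frac{2309}{9} = 18472$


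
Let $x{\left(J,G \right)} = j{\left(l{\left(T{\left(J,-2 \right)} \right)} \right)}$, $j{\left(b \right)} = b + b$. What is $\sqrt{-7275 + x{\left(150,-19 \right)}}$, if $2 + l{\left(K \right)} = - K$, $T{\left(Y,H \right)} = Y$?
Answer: $i \sqrt{7579} \approx 87.057 i$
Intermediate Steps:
$l{\left(K \right)} = -2 - K$
$j{\left(b \right)} = 2 b$
$x{\left(J,G \right)} = -4 - 2 J$ ($x{\left(J,G \right)} = 2 \left(-2 - J\right) = -4 - 2 J$)
$\sqrt{-7275 + x{\left(150,-19 \right)}} = \sqrt{-7275 - 304} = \sqrt{-7579} = i \sqrt{7579}$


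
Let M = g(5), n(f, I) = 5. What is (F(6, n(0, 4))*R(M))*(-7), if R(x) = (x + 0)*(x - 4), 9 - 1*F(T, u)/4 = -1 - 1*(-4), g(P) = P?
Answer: -840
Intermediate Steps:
F(T, u) = 24 (F(T, u) = 36 - 4*(-1 - 1*(-4)) = 36 - 4*(-1 + 4) = 36 - 4*3 = 36 - 12 = 24)
M = 5
R(x) = x*(-4 + x)
(F(6, n(0, 4))*R(M))*(-7) = (24*(5*(-4 + 5)))*(-7) = (24*(5*1))*(-7) = (24*5)*(-7) = 120*(-7) = -840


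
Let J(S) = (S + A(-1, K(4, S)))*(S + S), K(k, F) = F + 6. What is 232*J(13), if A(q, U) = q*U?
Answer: -36192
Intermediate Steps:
K(k, F) = 6 + F
A(q, U) = U*q
J(S) = -12*S (J(S) = (S + (6 + S)*(-1))*(S + S) = (S + (-6 - S))*(2*S) = -12*S)
232*J(13) = 232*(-12*13) = 232*(-156) = -36192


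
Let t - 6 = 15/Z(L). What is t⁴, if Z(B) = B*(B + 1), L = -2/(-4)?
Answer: 456976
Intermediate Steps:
L = ½ (L = -2*(-¼) = ½ ≈ 0.50000)
Z(B) = B*(1 + B)
t = 26 (t = 6 + 15/(((1 + ½)/2)) = 6 + 15/(((½)*(3/2))) = 6 + 15/(¾) = 6 + 15*(4/3) = 6 + 20 = 26)
t⁴ = 26⁴ = 456976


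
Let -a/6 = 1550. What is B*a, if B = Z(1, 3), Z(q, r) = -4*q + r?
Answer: 9300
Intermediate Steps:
a = -9300 (a = -6*1550 = -9300)
Z(q, r) = r - 4*q
B = -1 (B = 3 - 4*1 = 3 - 4 = -1)
B*a = -1*(-9300) = 9300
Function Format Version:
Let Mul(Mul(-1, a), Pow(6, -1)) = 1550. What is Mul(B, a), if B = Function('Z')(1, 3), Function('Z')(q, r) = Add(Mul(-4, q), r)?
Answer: 9300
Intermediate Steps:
a = -9300 (a = Mul(-6, 1550) = -9300)
Function('Z')(q, r) = Add(r, Mul(-4, q))
B = -1 (B = Add(3, Mul(-4, 1)) = Add(3, -4) = -1)
Mul(B, a) = Mul(-1, -9300) = 9300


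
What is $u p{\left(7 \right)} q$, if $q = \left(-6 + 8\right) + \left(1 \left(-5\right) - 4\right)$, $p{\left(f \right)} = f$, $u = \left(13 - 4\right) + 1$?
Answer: $-490$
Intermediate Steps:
$u = 10$ ($u = 9 + 1 = 10$)
$q = -7$ ($q = 2 - 9 = -7$)
$u p{\left(7 \right)} q = 10 \cdot 7 \left(-7\right) = 70 \left(-7\right) = -490$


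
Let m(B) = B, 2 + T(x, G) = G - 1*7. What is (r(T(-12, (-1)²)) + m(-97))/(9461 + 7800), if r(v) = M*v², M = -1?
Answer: -161/17261 ≈ -0.0093274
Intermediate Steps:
T(x, G) = -9 + G (T(x, G) = -2 + (G - 1*7) = -2 + (G - 7) = -2 + (-7 + G) = -9 + G)
r(v) = -v²
(r(T(-12, (-1)²)) + m(-97))/(9461 + 7800) = (-(-9 + (-1)²)² - 97)/(9461 + 7800) = (-(-9 + 1)² - 97)/17261 = (-1*(-8)² - 97)*(1/17261) = (-1*64 - 97)*(1/17261) = (-64 - 97)*(1/17261) = -161*1/17261 = -161/17261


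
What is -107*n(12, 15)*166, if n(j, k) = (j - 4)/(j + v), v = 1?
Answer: -142096/13 ≈ -10930.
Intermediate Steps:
n(j, k) = (-4 + j)/(1 + j) (n(j, k) = (j - 4)/(j + 1) = (-4 + j)/(1 + j))
-107*n(12, 15)*166 = -107*(-4 + 12)/(1 + 12)*166 = -107*8/13*166 = -856/13*166 = -142096/13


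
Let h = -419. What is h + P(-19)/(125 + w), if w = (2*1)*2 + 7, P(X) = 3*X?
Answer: -57041/136 ≈ -419.42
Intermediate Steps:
w = 11 (w = 2*2 + 7 = 4 + 7 = 11)
h + P(-19)/(125 + w) = -419 + (3*(-19))/(125 + 11) = -419 - 57/136 = -57041/136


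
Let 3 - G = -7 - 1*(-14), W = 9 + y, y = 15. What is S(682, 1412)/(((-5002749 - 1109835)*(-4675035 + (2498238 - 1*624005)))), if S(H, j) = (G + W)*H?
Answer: 1705/2140017186546 ≈ 7.9672e-10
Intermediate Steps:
W = 24 (W = 9 + 15 = 24)
G = -4 (G = 3 - (-7 - 1*(-14)) = 3 - (-7 + 14) = 3 - 1*7 = 3 - 7 = -4)
S(H, j) = 20*H (S(H, j) = (-4 + 24)*H = 20*H)
S(682, 1412)/(((-5002749 - 1109835)*(-4675035 + (2498238 - 1*624005)))) = (20*682)/(((-5002749 - 1109835)*(-4675035 + (2498238 - 1*624005)))) = 13640/((-6112584*(-4675035 + (2498238 - 624005)))) = 13640/((-6112584*(-4675035 + 1874233))) = 13640/((-6112584*(-2800802))) = 13640/17120137492368 = 13640*(1/17120137492368) = 1705/2140017186546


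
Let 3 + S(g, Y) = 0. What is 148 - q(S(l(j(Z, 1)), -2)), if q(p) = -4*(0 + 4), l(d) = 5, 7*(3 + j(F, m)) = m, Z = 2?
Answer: 164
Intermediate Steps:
j(F, m) = -3 + m/7
S(g, Y) = -3 (S(g, Y) = -3 + 0 = -3)
q(p) = -16 (q(p) = -4*4 = -16)
148 - q(S(l(j(Z, 1)), -2)) = 148 - 1*(-16) = 148 + 16 = 164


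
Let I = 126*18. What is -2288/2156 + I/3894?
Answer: -15226/31801 ≈ -0.47879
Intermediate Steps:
I = 2268
-2288/2156 + I/3894 = -2288/2156 + 2268/3894 = -2288*1/2156 + 2268*(1/3894) = -52/49 + 378/649 = -15226/31801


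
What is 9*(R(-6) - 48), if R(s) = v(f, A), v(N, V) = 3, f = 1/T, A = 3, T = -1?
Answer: -405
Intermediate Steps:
f = -1 (f = 1/(-1) = 1*(-1) = -1)
R(s) = 3
9*(R(-6) - 48) = 9*(3 - 48) = 9*(-45) = -405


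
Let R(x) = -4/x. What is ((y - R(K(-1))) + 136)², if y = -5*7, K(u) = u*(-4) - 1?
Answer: 94249/9 ≈ 10472.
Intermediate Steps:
K(u) = -1 - 4*u (K(u) = -4*u - 1 = -1 - 4*u)
y = -35
((y - R(K(-1))) + 136)² = ((-35 - (-4)/(-1 - 4*(-1))) + 136)² = ((-35 - (-4)/(-1 + 4)) + 136)² = ((-35 - (-4)/3) + 136)² = ((-35 - 1*(-4/3)) + 136)² = ((-35 + 4/3) + 136)² = (-101/3 + 136)² = (307/3)² = 94249/9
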